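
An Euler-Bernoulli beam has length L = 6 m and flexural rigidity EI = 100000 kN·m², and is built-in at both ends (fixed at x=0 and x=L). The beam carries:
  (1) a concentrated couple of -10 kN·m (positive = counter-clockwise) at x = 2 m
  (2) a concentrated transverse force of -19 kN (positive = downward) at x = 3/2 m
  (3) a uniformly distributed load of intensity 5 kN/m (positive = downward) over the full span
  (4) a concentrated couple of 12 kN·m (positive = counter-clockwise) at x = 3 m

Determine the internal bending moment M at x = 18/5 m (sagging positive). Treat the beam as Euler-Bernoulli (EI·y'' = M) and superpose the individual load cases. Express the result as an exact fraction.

Load 1 — applied couple M₀=-10 kN·m at a=2 m (b=L-a=4):
  M_1 = R_Ax - M_A - M₀  [x>a] with R_A=-20/9, M_A=0 = (-20/9)·(18/5) - 0 - (-10) = 2 kN·m
Load 2 — point force P=-19 kN at a=3/2 m (b=L-a=9/2):
  M_2 = Pa²(a+3b)(L-x)/L³ - Pa²b/L²  [x>a] = (-19)·(3/2)²·((3/2)+3·(9/2))·(6-(18/5))/6³ - (-19)·(3/2)²·(9/2)/6² = -57/32 kN·m
Load 3 — uniform load w=5 kN/m over full span:
  M_3 = wLx/2 - wL²/12 - wx²/2 = 5·6·(18/5)/2 - 5·6²/12 - 5·(18/5)²/2 = 33/5 kN·m
Load 4 — applied couple M₀=12 kN·m at a=3 m (b=L-a=3):
  M_4 = R_Ax - M_A - M₀  [x>a] with R_A=3, M_A=3 = 3·(18/5) - 3 - 12 = -21/5 kN·m
Superposition: M = Σ M_i = 419/160 kN·m ≈ 2.618750 kN·m

M(18/5) = 419/160 kN·m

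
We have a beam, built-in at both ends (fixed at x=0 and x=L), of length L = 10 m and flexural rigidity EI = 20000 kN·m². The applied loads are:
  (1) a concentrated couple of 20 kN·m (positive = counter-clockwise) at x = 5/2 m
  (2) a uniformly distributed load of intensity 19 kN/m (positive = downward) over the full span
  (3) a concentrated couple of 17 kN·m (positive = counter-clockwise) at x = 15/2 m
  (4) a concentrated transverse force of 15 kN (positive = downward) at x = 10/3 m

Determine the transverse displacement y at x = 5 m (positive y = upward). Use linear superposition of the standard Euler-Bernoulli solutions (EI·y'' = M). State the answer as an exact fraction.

y(5) = -9469/345600 m

Load 1 — applied couple M₀=20 kN·m at a=5/2 m (b=L-a=15/2):
  y_1 = (R_Ax³/6 - M_Ax²/2 - M₀(x-a)²/2)/EI  [x>a] with R_A=9/4, M_A=-15/4 = ((9/4)·5³/6 - (-15/4)·5²/2 - 20·(5-(5/2))²/2)/20000 = 1/640 m
Load 2 — uniform load w=19 kN/m over full span:
  y_2 = -wx²(L-x)²/(24EI) = -19·5²·(10-5)²/(24·20000) = -19/768 m
Load 3 — applied couple M₀=17 kN·m at a=15/2 m (b=L-a=5/2):
  y_3 = (R_Ax³/6 - M_Ax²/2)/EI  [x≤a] with R_A=153/80, M_A=85/16 = ((153/80)·5³/6 - (85/16)·5²/2)/20000 = -17/12800 m
Load 4 — point force P=15 kN at a=10/3 m (b=L-a=20/3):
  y_4 = -Pa²(L-x)²(3bL-(3b+a)(L-x))/(6L³EI)  [x>a] = -15·(10/3)²·(10-5)²·(3·(20/3)·10-(3·(20/3)+(10/3))·(10-5))/(6·10³·20000) = -5/1728 m
Superposition: y = Σ y_i = -9469/345600 m ≈ -0.027399 m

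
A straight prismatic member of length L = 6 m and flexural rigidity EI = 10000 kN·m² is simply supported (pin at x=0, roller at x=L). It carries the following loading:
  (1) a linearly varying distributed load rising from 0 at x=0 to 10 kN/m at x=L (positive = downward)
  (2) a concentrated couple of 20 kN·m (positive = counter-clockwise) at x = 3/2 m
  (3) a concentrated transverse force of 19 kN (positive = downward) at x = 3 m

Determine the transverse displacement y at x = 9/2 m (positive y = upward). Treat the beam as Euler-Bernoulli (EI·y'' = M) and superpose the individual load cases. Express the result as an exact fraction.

Load 1 — triangular load w₀=10 kN/m (0→w₀ over full span):
  y_1 = -w₀x(7L⁴-10L²x²+3x⁴)/(360LEI) = -10·(9/2)·(7·6⁴-10·6²·(9/2)²+3·(9/2)⁴)/(360·6·10000) = -3213/512000 m
Load 2 — applied couple M₀=20 kN·m at a=3/2 m (b=L-a=9/2):
  y_2 = (M₀x³/(6L)-M₀(x-a)²/2+C₁x)/EI  [x>a] with C₁=M₀(3b²-L²)/(6L)=55/4 = (20·(9/2)³/(6·6)-20·((9/2)-(3/2))²/2+(55/4)·(9/2))/10000 = 9/4000 m
Load 3 — point force P=19 kN at a=3 m (b=L-a=3):
  y_3 = -Pa(L-x)(2Lx-a²-x²)/(6LEI)  [x>a] = -19·3·(6-(9/2))·(2·6·(9/2)-3²-(9/2)²)/(6·6·10000) = -1881/320000 m
Superposition: y = Σ y_i = -25353/2560000 m ≈ -0.009904 m

y(9/2) = -25353/2560000 m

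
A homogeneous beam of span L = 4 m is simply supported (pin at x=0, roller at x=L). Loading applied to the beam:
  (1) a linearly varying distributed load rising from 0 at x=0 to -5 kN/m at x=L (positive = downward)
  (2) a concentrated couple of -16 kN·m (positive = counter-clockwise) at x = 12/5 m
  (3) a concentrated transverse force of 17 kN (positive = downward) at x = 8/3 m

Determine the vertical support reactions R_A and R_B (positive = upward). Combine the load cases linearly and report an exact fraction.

R_A = -5/3 kN, R_B = 26/3 kN

Load 1 — triangular load w₀=-5 kN/m (0→w₀ over full span):
  R_A = w₀L/6 = (-5)·4/6 = -10/3 kN
  R_B = w₀L/3 = (-5)·4/3 = -20/3 kN
Load 2 — applied couple M₀=-16 kN·m at a=12/5 m (b=L-a=8/5):
  R_A = M₀/L = (-16)/4 = -4 kN
  R_B = -M₀/L = -(-16)/4 = 4 kN
Load 3 — point force P=17 kN at a=8/3 m (b=L-a=4/3):
  R_A = Pb/L = 17·(4/3)/4 = 17/3 kN
  R_B = Pa/L = 17·(8/3)/4 = 34/3 kN
Superposition: R_A = -5/3 kN, R_B = 26/3 kN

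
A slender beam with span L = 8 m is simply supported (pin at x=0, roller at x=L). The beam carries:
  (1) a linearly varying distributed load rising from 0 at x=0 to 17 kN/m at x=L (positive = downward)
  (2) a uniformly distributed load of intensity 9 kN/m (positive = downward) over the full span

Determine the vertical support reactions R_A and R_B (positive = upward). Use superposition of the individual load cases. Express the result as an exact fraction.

R_A = 176/3 kN, R_B = 244/3 kN

Load 1 — triangular load w₀=17 kN/m (0→w₀ over full span):
  R_A = w₀L/6 = 17·8/6 = 68/3 kN
  R_B = w₀L/3 = 17·8/3 = 136/3 kN
Load 2 — uniform load w=9 kN/m over full span:
  R_A = wL/2 = 9·8/2 = 36 kN
  R_B = wL/2 = 9·8/2 = 36 kN
Superposition: R_A = 176/3 kN, R_B = 244/3 kN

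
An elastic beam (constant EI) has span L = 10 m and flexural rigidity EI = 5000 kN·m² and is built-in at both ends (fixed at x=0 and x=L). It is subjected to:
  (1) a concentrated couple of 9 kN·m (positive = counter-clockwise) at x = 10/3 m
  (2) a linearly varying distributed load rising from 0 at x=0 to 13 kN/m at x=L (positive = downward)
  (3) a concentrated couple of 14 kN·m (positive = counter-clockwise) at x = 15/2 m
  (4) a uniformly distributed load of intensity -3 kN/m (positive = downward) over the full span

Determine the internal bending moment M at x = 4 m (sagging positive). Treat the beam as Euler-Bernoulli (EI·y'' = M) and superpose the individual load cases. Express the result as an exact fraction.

M(4) = 301/40 kN·m

Load 1 — applied couple M₀=9 kN·m at a=10/3 m (b=L-a=20/3):
  M_1 = R_Ax - M_A - M₀  [x>a] with R_A=6/5, M_A=0 = (6/5)·4 - 0 - 9 = -21/5 kN·m
Load 2 — triangular load w₀=13 kN/m (0→w₀ over full span):
  M_2 = 3w₀Lx/20 - w₀L²/30 - w₀x³/(6L) = 3·13·10·4/20 - 13·10²/30 - 13·4³/(6·10) = 104/5 kN·m
Load 3 — applied couple M₀=14 kN·m at a=15/2 m (b=L-a=5/2):
  M_3 = R_Ax - M_A  [x≤a] with R_A=63/40, M_A=35/8 = (63/40)·4 - (35/8) = 77/40 kN·m
Load 4 — uniform load w=-3 kN/m over full span:
  M_4 = wLx/2 - wL²/12 - wx²/2 = (-3)·10·4/2 - (-3)·10²/12 - (-3)·4²/2 = -11 kN·m
Superposition: M = Σ M_i = 301/40 kN·m ≈ 7.525000 kN·m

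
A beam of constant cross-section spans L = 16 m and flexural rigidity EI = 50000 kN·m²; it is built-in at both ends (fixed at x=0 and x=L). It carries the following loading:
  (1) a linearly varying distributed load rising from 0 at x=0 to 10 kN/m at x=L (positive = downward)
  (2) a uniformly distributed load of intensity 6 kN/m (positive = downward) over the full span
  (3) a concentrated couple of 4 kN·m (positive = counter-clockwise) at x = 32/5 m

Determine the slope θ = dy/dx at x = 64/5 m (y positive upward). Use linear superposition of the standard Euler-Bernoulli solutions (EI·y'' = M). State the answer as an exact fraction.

Load 1 — triangular load w₀=10 kN/m (0→w₀ over full span):
  θ_1 = -w₀(2x(L-x)(L-2x)(x+2L)+x²(L-x)²)/(120LEI) = -10·(2·(64/5)·(16-(64/5))·(16-2·(64/5))·((64/5)+2·16)+(64/5)²·(16-(64/5))²)/(120·16·50000) = 4096/1171875 rad
Load 2 — uniform load w=6 kN/m over full span:
  θ_2 = -wx(L-x)(L-2x)/(12EI) = -6·(64/5)·(16-(64/5))·(16-2·(64/5))/(12·50000) = 1536/390625 rad
Load 3 — applied couple M₀=4 kN·m at a=32/5 m (b=L-a=48/5):
  θ_3 = (R_Ax²/2 - M_Ax - M₀(x-a))/EI  [x>a] with R_A=9/25, M_A=12/25 = ((9/25)·(64/5)²/2 - (12/25)·(64/5) - 4·((64/5)-(32/5)))/50000 = -88/1953125 rad
Superposition: θ = Σ θ_i = 43256/5859375 rad ≈ 0.007382 rad

θ(64/5) = 43256/5859375 rad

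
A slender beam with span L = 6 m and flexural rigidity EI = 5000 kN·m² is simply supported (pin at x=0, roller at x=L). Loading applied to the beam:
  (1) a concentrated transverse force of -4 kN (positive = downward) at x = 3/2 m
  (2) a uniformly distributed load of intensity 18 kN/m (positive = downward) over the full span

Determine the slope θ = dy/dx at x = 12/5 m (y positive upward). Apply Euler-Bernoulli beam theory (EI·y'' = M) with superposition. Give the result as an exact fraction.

Load 1 — point force P=-4 kN at a=3/2 m (b=L-a=9/2):
  θ_1 = -Pa(2L²-6Lx+3x²+a²)/(6LEI)  [x>a] = -(-4)·(3/2)·(2·6²-6·6·(12/5)+3·(12/5)²+(3/2)²)/(6·6·5000) = 171/1000000 rad
Load 2 — uniform load w=18 kN/m over full span:
  θ_2 = -w(L³-6Lx²+4x³)/(24EI) = -18·(6³-6·6·(12/5)²+4·(12/5)³)/(24·5000) = -2997/312500 rad
Superposition: θ = Σ θ_i = -47097/5000000 rad ≈ -0.009419 rad

θ(12/5) = -47097/5000000 rad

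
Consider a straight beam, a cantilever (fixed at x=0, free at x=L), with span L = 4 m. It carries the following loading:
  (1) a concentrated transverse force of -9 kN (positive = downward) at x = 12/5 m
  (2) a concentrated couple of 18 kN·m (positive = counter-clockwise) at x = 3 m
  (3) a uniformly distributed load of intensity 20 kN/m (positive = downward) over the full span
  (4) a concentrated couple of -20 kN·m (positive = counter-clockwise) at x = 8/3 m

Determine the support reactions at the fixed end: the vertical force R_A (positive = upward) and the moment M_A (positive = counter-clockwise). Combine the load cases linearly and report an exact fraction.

Load 1 — point force P=-9 kN at a=12/5 m (b=L-a=8/5):
  R_A = P = (-9) = -9 kN
  M_A = Pa = (-9)·(12/5) = -108/5 kN·m
Load 2 — applied couple M₀=18 kN·m at a=3 m (b=L-a=1):
  R_A = 0 kN
  M_A = -M₀ = -18 kN·m
Load 3 — uniform load w=20 kN/m over full span:
  R_A = wL = 20·4 = 80 kN
  M_A = wL²/2 = 20·4²/2 = 160 kN·m
Load 4 — applied couple M₀=-20 kN·m at a=8/3 m (b=L-a=4/3):
  R_A = 0 kN
  M_A = -M₀ = -(-20) = 20 kN·m
Superposition: R_A = 71 kN, M_A = 702/5 kN·m

R_A = 71 kN, M_A = 702/5 kN·m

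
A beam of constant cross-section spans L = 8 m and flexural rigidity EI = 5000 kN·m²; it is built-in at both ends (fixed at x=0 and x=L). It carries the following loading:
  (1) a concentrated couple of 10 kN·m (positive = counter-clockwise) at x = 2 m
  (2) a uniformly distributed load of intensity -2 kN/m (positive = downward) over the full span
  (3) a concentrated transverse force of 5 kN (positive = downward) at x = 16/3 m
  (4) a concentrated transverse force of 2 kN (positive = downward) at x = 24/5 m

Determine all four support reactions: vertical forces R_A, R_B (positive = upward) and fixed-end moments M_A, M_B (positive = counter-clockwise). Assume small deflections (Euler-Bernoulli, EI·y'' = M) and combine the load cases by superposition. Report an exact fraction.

Load 1 — applied couple M₀=10 kN·m at a=2 m (b=L-a=6):
  R_A = 6M₀ab/L³ = 6·10·2·6/8³ = 45/32 kN
  M_A = M₀b(2a-b)/L² = 10·6·(2·2-6)/8² = -15/8 kN·m
  R_B = -6M₀ab/L³ = -6·10·2·6/8³ = -45/32 kN
  M_B = M₀a(2b-a)/L² = 10·2·(2·6-2)/8² = 25/8 kN·m
Load 2 — uniform load w=-2 kN/m over full span:
  R_A = wL/2 = (-2)·8/2 = -8 kN
  M_A = wL²/12 = (-2)·8²/12 = -32/3 kN·m
  R_B = wL/2 = (-2)·8/2 = -8 kN
  M_B = -wL²/12 = -(-2)·8²/12 = 32/3 kN·m
Load 3 — point force P=5 kN at a=16/3 m (b=L-a=8/3):
  R_A = Pb²(3a+b)/L³ = 5·(8/3)²·(3·(16/3)+(8/3))/8³ = 35/27 kN
  M_A = Pab²/L² = 5·(16/3)·(8/3)²/8² = 80/27 kN·m
  R_B = Pa²(a+3b)/L³ = 5·(16/3)²·((16/3)+3·(8/3))/8³ = 100/27 kN
  M_B = -Pa²b/L² = -5·(16/3)²·(8/3)/8² = -160/27 kN·m
Load 4 — point force P=2 kN at a=24/5 m (b=L-a=16/5):
  R_A = Pb²(3a+b)/L³ = 2·(16/5)²·(3·(24/5)+(16/5))/8³ = 88/125 kN
  M_A = Pab²/L² = 2·(24/5)·(16/5)²/8² = 192/125 kN·m
  R_B = Pa²(a+3b)/L³ = 2·(24/5)²·((24/5)+3·(16/5))/8³ = 162/125 kN
  M_B = -Pa²b/L² = -2·(24/5)²·(16/5)/8² = -288/125 kN·m
Superposition: R_A = -496093/108000 kN, M_A = -217153/27000 kN·m, R_B = -475907/108000 kN, M_B = 150167/27000 kN·m

R_A = -496093/108000 kN, M_A = -217153/27000 kN·m, R_B = -475907/108000 kN, M_B = 150167/27000 kN·m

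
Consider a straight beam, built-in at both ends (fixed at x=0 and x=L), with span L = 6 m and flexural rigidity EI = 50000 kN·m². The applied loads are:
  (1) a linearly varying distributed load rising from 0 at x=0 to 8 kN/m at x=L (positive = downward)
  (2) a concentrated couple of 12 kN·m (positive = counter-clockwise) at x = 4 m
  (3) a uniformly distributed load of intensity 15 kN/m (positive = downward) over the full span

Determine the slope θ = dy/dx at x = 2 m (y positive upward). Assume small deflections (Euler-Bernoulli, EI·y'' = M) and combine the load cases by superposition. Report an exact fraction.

Load 1 — triangular load w₀=8 kN/m (0→w₀ over full span):
  θ_1 = -w₀(2x(L-x)(L-2x)(x+2L)+x²(L-x)²)/(120LEI) = -8·(2·2·(6-2)·(6-2·2)·(2+2·6)+2²·(6-2)²)/(120·6·50000) = -16/140625 rad
Load 2 — applied couple M₀=12 kN·m at a=4 m (b=L-a=2):
  θ_2 = (R_Ax²/2 - M_Ax)/EI  [x≤a] with R_A=8/3, M_A=4 = ((8/3)·2²/2 - 4·2)/50000 = -1/18750 rad
Load 3 — uniform load w=15 kN/m over full span:
  θ_3 = -wx(L-x)(L-2x)/(12EI) = -15·2·(6-2)·(6-2·2)/(12·50000) = -1/2500 rad
Superposition: θ = Σ θ_i = -319/562500 rad ≈ -0.000567 rad

θ(2) = -319/562500 rad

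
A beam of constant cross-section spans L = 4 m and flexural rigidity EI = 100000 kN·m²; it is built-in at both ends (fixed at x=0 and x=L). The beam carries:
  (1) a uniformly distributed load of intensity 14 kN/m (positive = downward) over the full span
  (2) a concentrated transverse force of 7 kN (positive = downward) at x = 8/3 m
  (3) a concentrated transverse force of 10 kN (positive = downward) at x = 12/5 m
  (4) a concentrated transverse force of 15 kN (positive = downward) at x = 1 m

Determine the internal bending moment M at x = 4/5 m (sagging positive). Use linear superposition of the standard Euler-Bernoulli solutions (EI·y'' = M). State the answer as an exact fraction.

Load 1 — uniform load w=14 kN/m over full span:
  M_1 = wLx/2 - wL²/12 - wx²/2 = 14·4·(4/5)/2 - 14·4²/12 - 14·(4/5)²/2 = -56/75 kN·m
Load 2 — point force P=7 kN at a=8/3 m (b=L-a=4/3):
  M_2 = Pb²(3a+b)x/L³ - Pab²/L²  [x≤a] = 7·(4/3)²·(3·(8/3)+(4/3))·(4/5)/4³ - 7·(8/3)·(4/3)²/4² = -28/45 kN·m
Load 3 — point force P=10 kN at a=12/5 m (b=L-a=8/5):
  M_3 = Pb²(3a+b)x/L³ - Pab²/L²  [x≤a] = 10·(8/5)²·(3·(12/5)+(8/5))·(4/5)/4³ - 10·(12/5)·(8/5)²/4² = -128/125 kN·m
Load 4 — point force P=15 kN at a=1 m (b=L-a=3):
  M_4 = Pb²(3a+b)x/L³ - Pab²/L²  [x≤a] = 15·3²·(3·1+3)·(4/5)/4³ - 15·1·3²/4² = 27/16 kN·m
Superposition: M = Σ M_i = -12697/18000 kN·m ≈ -0.705389 kN·m

M(4/5) = -12697/18000 kN·m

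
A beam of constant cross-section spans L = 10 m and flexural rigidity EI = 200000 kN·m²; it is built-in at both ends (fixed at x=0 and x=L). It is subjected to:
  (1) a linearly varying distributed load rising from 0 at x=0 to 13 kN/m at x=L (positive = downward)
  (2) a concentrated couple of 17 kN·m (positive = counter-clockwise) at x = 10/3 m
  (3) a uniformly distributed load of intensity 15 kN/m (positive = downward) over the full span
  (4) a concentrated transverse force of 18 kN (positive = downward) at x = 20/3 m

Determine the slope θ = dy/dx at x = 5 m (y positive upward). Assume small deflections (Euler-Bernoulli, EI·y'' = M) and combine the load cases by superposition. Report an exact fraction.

θ(5) = -29/384000 rad

Load 1 — triangular load w₀=13 kN/m (0→w₀ over full span):
  θ_1 = -w₀(2x(L-x)(L-2x)(x+2L)+x²(L-x)²)/(120LEI) = -13·(2·5·(10-5)·(10-2·5)·(5+2·10)+5²·(10-5)²)/(120·10·200000) = -13/384000 rad
Load 2 — applied couple M₀=17 kN·m at a=10/3 m (b=L-a=20/3):
  θ_2 = (R_Ax²/2 - M_Ax - M₀(x-a))/EI  [x>a] with R_A=34/15, M_A=0 = ((34/15)·5²/2 - 0·5 - 17·(5-(10/3)))/200000 = 0 rad
Load 3 — uniform load w=15 kN/m over full span:
  θ_3 = -wx(L-x)(L-2x)/(12EI) = -15·5·(10-5)·(10-2·5)/(12·200000) = 0 rad
Load 4 — point force P=18 kN at a=20/3 m (b=L-a=10/3):
  θ_4 = -Pb²x(2aL-(3a+b)x)/(2L³EI)  [x≤a] = -18·(10/3)²·5·(2·(20/3)·10-(3·(20/3)+(10/3))·5)/(2·10³·200000) = -1/24000 rad
Superposition: θ = Σ θ_i = -29/384000 rad ≈ -0.000076 rad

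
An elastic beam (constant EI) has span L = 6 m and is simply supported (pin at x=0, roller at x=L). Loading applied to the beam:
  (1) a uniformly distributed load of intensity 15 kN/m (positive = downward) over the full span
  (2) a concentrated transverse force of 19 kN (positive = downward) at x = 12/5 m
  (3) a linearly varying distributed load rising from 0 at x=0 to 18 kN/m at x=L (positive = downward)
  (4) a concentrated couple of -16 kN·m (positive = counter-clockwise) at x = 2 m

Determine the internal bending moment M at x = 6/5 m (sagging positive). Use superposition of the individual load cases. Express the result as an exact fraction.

Load 1 — uniform load w=15 kN/m over full span:
  M_1 = wx(L-x)/2 = 15·(6/5)·(6-(6/5))/2 = 216/5 kN·m
Load 2 — point force P=19 kN at a=12/5 m (b=L-a=18/5):
  M_2 = Pbx/L  [x≤a] = 19·(18/5)·(6/5)/6 = 342/25 kN·m
Load 3 — triangular load w₀=18 kN/m (0→w₀ over full span):
  M_3 = w₀Lx/6 - w₀x³/(6L) = 18·6·(6/5)/6 - 18·(6/5)³/(6·6) = 2592/125 kN·m
Load 4 — applied couple M₀=-16 kN·m at a=2 m (b=L-a=4):
  M_4 = M₀x/L  [x≤a] = (-16)·(6/5)/6 = -16/5 kN·m
Superposition: M = Σ M_i = 9302/125 kN·m ≈ 74.416000 kN·m

M(6/5) = 9302/125 kN·m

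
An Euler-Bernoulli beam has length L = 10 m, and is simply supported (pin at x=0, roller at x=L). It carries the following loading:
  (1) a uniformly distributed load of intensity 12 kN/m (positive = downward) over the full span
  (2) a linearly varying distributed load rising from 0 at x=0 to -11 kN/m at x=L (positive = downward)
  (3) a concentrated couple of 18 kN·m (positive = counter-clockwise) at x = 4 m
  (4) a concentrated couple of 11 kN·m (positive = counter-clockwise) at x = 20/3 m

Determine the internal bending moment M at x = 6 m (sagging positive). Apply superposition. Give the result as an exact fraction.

Load 1 — uniform load w=12 kN/m over full span:
  M_1 = wx(L-x)/2 = 12·6·(10-6)/2 = 144 kN·m
Load 2 — triangular load w₀=-11 kN/m (0→w₀ over full span):
  M_2 = w₀Lx/6 - w₀x³/(6L) = (-11)·10·6/6 - (-11)·6³/(6·10) = -352/5 kN·m
Load 3 — applied couple M₀=18 kN·m at a=4 m (b=L-a=6):
  M_3 = M₀x/L - M₀  [x>a] = 18·6/10 - 18 = -36/5 kN·m
Load 4 — applied couple M₀=11 kN·m at a=20/3 m (b=L-a=10/3):
  M_4 = M₀x/L  [x≤a] = 11·6/10 = 33/5 kN·m
Superposition: M = Σ M_i = 73 kN·m ≈ 73.000000 kN·m

M(6) = 73 kN·m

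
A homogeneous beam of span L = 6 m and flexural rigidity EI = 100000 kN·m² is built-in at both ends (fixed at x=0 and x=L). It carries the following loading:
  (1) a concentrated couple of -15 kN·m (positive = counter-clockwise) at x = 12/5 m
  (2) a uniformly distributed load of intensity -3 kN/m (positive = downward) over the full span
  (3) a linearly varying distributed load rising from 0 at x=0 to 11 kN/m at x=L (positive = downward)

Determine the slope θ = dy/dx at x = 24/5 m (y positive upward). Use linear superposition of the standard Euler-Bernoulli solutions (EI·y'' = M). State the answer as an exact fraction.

θ(24/5) = 1269/15625000 rad

Load 1 — applied couple M₀=-15 kN·m at a=12/5 m (b=L-a=18/5):
  θ_1 = (R_Ax²/2 - M_Ax - M₀(x-a))/EI  [x>a] with R_A=-18/5, M_A=-9/5 = ((-18/5)·(24/5)²/2 - (-9/5)·(24/5) - (-15)·((24/5)-(12/5)))/100000 = 99/3125000 rad
Load 2 — uniform load w=-3 kN/m over full span:
  θ_2 = -wx(L-x)(L-2x)/(12EI) = -(-3)·(24/5)·(6-(24/5))·(6-2·(24/5))/(12·100000) = -81/1562500 rad
Load 3 — triangular load w₀=11 kN/m (0→w₀ over full span):
  θ_3 = -w₀(2x(L-x)(L-2x)(x+2L)+x²(L-x)²)/(120LEI) = -11·(2·(24/5)·(6-(24/5))·(6-2·(24/5))·((24/5)+2·6)+(24/5)²·(6-(24/5))²)/(120·6·100000) = 198/1953125 rad
Superposition: θ = Σ θ_i = 1269/15625000 rad ≈ 0.000081 rad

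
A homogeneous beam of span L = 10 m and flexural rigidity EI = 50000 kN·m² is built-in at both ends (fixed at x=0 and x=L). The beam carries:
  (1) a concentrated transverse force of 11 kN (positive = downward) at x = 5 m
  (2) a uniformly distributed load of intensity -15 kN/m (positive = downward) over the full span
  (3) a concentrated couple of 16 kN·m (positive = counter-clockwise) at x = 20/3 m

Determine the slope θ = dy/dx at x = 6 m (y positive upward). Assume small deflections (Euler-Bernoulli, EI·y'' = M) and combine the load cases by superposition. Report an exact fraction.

θ(6) = -213/250000 rad

Load 1 — point force P=11 kN at a=5 m (b=L-a=5):
  θ_1 = Pa²(L-x)(2bL-(3b+a)(L-x))/(2L³EI)  [x>a] = 11·5²·(10-6)·(2·5·10-(3·5+5)·(10-6))/(2·10³·50000) = 11/50000 rad
Load 2 — uniform load w=-15 kN/m over full span:
  θ_2 = -wx(L-x)(L-2x)/(12EI) = -(-15)·6·(10-6)·(10-2·6)/(12·50000) = -3/2500 rad
Load 3 — applied couple M₀=16 kN·m at a=20/3 m (b=L-a=10/3):
  θ_3 = (R_Ax²/2 - M_Ax)/EI  [x≤a] with R_A=32/15, M_A=16/3 = ((32/15)·6²/2 - (16/3)·6)/50000 = 2/15625 rad
Superposition: θ = Σ θ_i = -213/250000 rad ≈ -0.000852 rad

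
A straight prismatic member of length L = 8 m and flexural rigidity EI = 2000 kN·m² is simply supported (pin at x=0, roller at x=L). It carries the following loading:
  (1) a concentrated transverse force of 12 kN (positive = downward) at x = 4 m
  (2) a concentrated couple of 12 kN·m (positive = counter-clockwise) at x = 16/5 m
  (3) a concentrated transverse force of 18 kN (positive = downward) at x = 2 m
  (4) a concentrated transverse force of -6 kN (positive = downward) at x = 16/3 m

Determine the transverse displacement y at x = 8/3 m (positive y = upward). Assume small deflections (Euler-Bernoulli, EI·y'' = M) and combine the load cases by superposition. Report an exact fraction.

Load 1 — point force P=12 kN at a=4 m (b=L-a=4):
  y_1 = -Pbx(L²-b²-x²)/(6LEI)  [x≤a] = -12·4·(8/3)·(8²-4²-(8/3)²)/(6·8·2000) = -184/3375 m
Load 2 — applied couple M₀=12 kN·m at a=16/5 m (b=L-a=24/5):
  y_2 = (M₀x³/(6L)+C₁x)/EI  [x≤a] with C₁=M₀(3b²-L²)/(6L)=32/25 = (12·(8/3)³/(6·8)+(32/25)·(8/3))/2000 = 344/84375 m
Load 3 — point force P=18 kN at a=2 m (b=L-a=6):
  y_3 = -Pa(L-x)(2Lx-a²-x²)/(6LEI)  [x>a] = -18·2·(8-(8/3))·(2·8·(8/3)-2²-(8/3)²)/(6·8·2000) = -71/1125 m
Load 4 — point force P=-6 kN at a=16/3 m (b=L-a=8/3):
  y_4 = -Pbx(L²-b²-x²)/(6LEI)  [x≤a] = -(-6)·(8/3)·(8/3)·(8²-(8/3)²-(8/3)²)/(6·8·2000) = 224/10125 m
Superposition: y = Σ y_i = -23143/253125 m ≈ -0.091429 m

y(8/3) = -23143/253125 m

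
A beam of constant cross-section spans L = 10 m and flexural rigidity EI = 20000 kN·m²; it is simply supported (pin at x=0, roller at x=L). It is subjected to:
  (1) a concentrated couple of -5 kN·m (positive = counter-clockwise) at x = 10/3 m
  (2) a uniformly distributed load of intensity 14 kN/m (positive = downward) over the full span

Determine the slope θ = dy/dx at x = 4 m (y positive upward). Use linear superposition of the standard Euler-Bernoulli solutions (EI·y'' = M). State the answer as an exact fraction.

θ(4) = -317/36000 rad

Load 1 — applied couple M₀=-5 kN·m at a=10/3 m (b=L-a=20/3):
  θ_1 = (M₀x²/(2L)-M₀(x-a)+C₁)/EI  [x>a] with C₁=M₀(3b²-L²)/(6L)=-25/9 = ((-5)·4²/(2·10)-(-5)·(4-(10/3))+(-25/9))/20000 = -31/180000 rad
Load 2 — uniform load w=14 kN/m over full span:
  θ_2 = -w(L³-6Lx²+4x³)/(24EI) = -14·(10³-6·10·4²+4·4³)/(24·20000) = -259/30000 rad
Superposition: θ = Σ θ_i = -317/36000 rad ≈ -0.008806 rad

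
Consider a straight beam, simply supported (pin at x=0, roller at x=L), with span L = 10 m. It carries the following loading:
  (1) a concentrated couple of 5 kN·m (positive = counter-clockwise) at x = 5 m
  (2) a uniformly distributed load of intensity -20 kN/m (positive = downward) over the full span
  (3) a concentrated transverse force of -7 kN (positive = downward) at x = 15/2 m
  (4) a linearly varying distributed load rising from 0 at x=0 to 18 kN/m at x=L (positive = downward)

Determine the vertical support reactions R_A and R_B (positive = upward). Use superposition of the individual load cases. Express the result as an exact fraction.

R_A = -285/4 kN, R_B = -183/4 kN

Load 1 — applied couple M₀=5 kN·m at a=5 m (b=L-a=5):
  R_A = M₀/L = 5/10 = 1/2 kN
  R_B = -M₀/L = -5/10 = -1/2 kN
Load 2 — uniform load w=-20 kN/m over full span:
  R_A = wL/2 = (-20)·10/2 = -100 kN
  R_B = wL/2 = (-20)·10/2 = -100 kN
Load 3 — point force P=-7 kN at a=15/2 m (b=L-a=5/2):
  R_A = Pb/L = (-7)·(5/2)/10 = -7/4 kN
  R_B = Pa/L = (-7)·(15/2)/10 = -21/4 kN
Load 4 — triangular load w₀=18 kN/m (0→w₀ over full span):
  R_A = w₀L/6 = 18·10/6 = 30 kN
  R_B = w₀L/3 = 18·10/3 = 60 kN
Superposition: R_A = -285/4 kN, R_B = -183/4 kN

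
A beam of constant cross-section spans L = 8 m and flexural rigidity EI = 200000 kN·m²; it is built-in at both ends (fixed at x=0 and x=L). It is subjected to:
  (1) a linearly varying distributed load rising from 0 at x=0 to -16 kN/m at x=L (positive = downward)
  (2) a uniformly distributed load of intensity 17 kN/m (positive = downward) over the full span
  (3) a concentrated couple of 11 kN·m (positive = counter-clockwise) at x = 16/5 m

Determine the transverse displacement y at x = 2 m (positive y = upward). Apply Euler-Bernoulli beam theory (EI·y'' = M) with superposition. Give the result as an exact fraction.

Load 1 — triangular load w₀=-16 kN/m (0→w₀ over full span):
  y_1 = -w₀x²(L-x)²(x+2L)/(120LEI) = -(-16)·2²·(8-2)²·(2+2·8)/(120·8·200000) = 27/125000 m
Load 2 — uniform load w=17 kN/m over full span:
  y_2 = -wx²(L-x)²/(24EI) = -17·2²·(8-2)²/(24·200000) = -51/100000 m
Load 3 — applied couple M₀=11 kN·m at a=16/5 m (b=L-a=24/5):
  y_3 = (R_Ax³/6 - M_Ax²/2)/EI  [x≤a] with R_A=99/50, M_A=33/25 = ((99/50)·2³/6 - (33/25)·2²/2)/200000 = 0 m
Superposition: y = Σ y_i = -147/500000 m ≈ -0.000294 m

y(2) = -147/500000 m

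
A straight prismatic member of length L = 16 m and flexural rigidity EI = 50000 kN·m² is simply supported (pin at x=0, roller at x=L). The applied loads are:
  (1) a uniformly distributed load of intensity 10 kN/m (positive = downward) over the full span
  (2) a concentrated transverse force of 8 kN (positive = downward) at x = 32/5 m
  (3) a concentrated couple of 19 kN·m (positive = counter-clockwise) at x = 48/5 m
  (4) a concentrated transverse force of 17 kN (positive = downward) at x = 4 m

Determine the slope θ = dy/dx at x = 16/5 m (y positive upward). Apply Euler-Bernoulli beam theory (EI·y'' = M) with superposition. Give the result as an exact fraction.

θ(16/5) = -309593/9375000 rad

Load 1 — uniform load w=10 kN/m over full span:
  θ_1 = -w(L³-6Lx²+4x³)/(24EI) = -10·(16³-6·16·(16/5)²+4·(16/5)³)/(24·50000) = -2112/78125 rad
Load 2 — point force P=8 kN at a=32/5 m (b=L-a=48/5):
  θ_2 = -Pb(L²-b²-3x²)/(6LEI)  [x≤a] = -8·(48/5)·(16²-(48/5)²-3·(16/5)²)/(6·16·50000) = -832/390625 rad
Load 3 — applied couple M₀=19 kN·m at a=48/5 m (b=L-a=32/5):
  θ_3 = (M₀x²/(2L)+C₁)/EI  [x≤a] with C₁=M₀(3b²-L²)/(6L)=-1976/75 = (19·(16/5)²/(2·16)+(-1976/75))/50000 = -19/46875 rad
Load 4 — point force P=17 kN at a=4 m (b=L-a=12):
  θ_4 = -Pb(L²-b²-3x²)/(6LEI)  [x≤a] = -17·12·(16²-12²-3·(16/5)²)/(6·16·50000) = -2159/625000 rad
Superposition: θ = Σ θ_i = -309593/9375000 rad ≈ -0.033023 rad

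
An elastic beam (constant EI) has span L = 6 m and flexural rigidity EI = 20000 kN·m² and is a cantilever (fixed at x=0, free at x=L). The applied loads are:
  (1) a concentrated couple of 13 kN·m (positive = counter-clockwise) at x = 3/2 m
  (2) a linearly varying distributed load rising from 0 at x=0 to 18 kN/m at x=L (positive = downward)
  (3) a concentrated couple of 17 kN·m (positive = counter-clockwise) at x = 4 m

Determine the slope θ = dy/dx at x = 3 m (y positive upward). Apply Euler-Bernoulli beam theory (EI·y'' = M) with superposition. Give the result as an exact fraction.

Load 1 — applied couple M₀=13 kN·m at a=3/2 m (b=L-a=9/2):
  θ_1 = M₀a/EI  [x>a] = 13·(3/2)/20000 = 39/40000 rad
Load 2 — triangular load w₀=18 kN/m (0→w₀ over full span):
  θ_2 = (w₀Lx²/4-w₀L²x/3-w₀x⁴/(24L))/EI = (18·6·3²/4-18·6²·3/3-18·3⁴/(24·6))/20000 = -3321/160000 rad
Load 3 — applied couple M₀=17 kN·m at a=4 m (b=L-a=2):
  θ_3 = M₀x/EI  [x≤a] = 17·3/20000 = 51/20000 rad
Superposition: θ = Σ θ_i = -2757/160000 rad ≈ -0.017231 rad

θ(3) = -2757/160000 rad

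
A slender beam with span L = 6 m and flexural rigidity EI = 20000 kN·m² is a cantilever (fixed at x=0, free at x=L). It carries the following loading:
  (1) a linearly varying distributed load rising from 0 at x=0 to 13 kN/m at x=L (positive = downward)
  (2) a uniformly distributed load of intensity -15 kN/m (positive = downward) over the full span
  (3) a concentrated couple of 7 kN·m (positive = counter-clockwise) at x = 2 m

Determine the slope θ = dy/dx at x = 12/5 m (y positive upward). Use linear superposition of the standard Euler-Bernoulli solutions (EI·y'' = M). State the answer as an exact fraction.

Load 1 — triangular load w₀=13 kN/m (0→w₀ over full span):
  θ_1 = (w₀Lx²/4-w₀L²x/3-w₀x⁴/(24L))/EI = (13·6·(12/5)²/4-13·6²·(12/5)/3-13·(12/5)⁴/(24·6))/20000 = -20709/1562500 rad
Load 2 — uniform load w=-15 kN/m over full span:
  θ_2 = -wx(x²-3Lx+3L²)/(6EI) = -(-15)·(12/5)·((12/5)²-3·6·(12/5)+3·6²)/(6·20000) = 1323/62500 rad
Load 3 — applied couple M₀=7 kN·m at a=2 m (b=L-a=4):
  θ_3 = M₀a/EI  [x>a] = 7·2/20000 = 7/10000 rad
Superposition: θ = Σ θ_i = 53839/6250000 rad ≈ 0.008614 rad

θ(12/5) = 53839/6250000 rad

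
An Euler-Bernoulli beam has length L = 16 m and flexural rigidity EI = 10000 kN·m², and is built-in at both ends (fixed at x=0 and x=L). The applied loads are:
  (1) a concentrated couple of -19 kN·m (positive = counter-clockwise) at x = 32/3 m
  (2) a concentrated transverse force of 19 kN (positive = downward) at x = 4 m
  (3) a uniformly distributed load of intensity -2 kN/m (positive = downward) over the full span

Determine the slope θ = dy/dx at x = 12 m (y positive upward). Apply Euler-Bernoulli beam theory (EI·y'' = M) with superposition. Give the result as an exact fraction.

θ(12) = -521/120000 rad

Load 1 — applied couple M₀=-19 kN·m at a=32/3 m (b=L-a=16/3):
  θ_1 = (R_Ax²/2 - M_Ax - M₀(x-a))/EI  [x>a] with R_A=-19/12, M_A=-19/3 = ((-19/12)·12²/2 - (-19/3)·12 - (-19)·(12-(32/3)))/10000 = -19/15000 rad
Load 2 — point force P=19 kN at a=4 m (b=L-a=12):
  θ_2 = Pa²(L-x)(2bL-(3b+a)(L-x))/(2L³EI)  [x>a] = 19·4²·(16-12)·(2·12·16-(3·12+4)·(16-12))/(2·16³·10000) = 133/40000 rad
Load 3 — uniform load w=-2 kN/m over full span:
  θ_3 = -wx(L-x)(L-2x)/(12EI) = -(-2)·12·(16-12)·(16-2·12)/(12·10000) = -4/625 rad
Superposition: θ = Σ θ_i = -521/120000 rad ≈ -0.004342 rad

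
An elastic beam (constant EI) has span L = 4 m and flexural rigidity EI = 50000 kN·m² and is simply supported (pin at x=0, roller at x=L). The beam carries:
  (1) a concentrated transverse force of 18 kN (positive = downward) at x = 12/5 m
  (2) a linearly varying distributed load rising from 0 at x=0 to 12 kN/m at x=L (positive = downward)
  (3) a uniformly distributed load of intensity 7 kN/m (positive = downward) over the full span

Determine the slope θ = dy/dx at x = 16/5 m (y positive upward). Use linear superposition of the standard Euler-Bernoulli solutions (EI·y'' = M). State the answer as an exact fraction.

Load 1 — point force P=18 kN at a=12/5 m (b=L-a=8/5):
  θ_1 = -Pa(2L²-6Lx+3x²+a²)/(6LEI)  [x>a] = -18·(12/5)·(2·4²-6·4·(16/5)+3·(16/5)²+(12/5)²)/(6·4·50000) = 117/390625 rad
Load 2 — triangular load w₀=12 kN/m (0→w₀ over full span):
  θ_2 = -w₀(7L⁴-30L²x²+15x⁴)/(360LEI) = -12·(7·4⁴-30·4²·(16/5)²+15·(16/5)⁴)/(360·4·50000) = 1514/5859375 rad
Load 3 — uniform load w=7 kN/m over full span:
  θ_3 = -w(L³-6Lx²+4x³)/(24EI) = -7·(4³-6·4·(16/5)²+4·(16/5)³)/(24·50000) = 231/781250 rad
Superposition: θ = Σ θ_i = 10003/11718750 rad ≈ 0.000854 rad

θ(16/5) = 10003/11718750 rad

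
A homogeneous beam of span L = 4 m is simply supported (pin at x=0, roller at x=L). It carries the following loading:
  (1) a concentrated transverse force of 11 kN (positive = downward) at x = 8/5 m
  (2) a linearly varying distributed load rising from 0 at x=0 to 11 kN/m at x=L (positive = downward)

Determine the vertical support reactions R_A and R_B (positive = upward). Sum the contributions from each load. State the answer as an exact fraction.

R_A = 209/15 kN, R_B = 286/15 kN

Load 1 — point force P=11 kN at a=8/5 m (b=L-a=12/5):
  R_A = Pb/L = 11·(12/5)/4 = 33/5 kN
  R_B = Pa/L = 11·(8/5)/4 = 22/5 kN
Load 2 — triangular load w₀=11 kN/m (0→w₀ over full span):
  R_A = w₀L/6 = 11·4/6 = 22/3 kN
  R_B = w₀L/3 = 11·4/3 = 44/3 kN
Superposition: R_A = 209/15 kN, R_B = 286/15 kN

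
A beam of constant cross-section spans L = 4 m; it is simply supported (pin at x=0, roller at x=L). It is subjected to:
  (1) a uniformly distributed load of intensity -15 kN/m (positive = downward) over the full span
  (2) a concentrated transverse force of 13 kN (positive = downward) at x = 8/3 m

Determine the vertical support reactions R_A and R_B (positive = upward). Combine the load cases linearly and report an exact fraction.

R_A = -77/3 kN, R_B = -64/3 kN

Load 1 — uniform load w=-15 kN/m over full span:
  R_A = wL/2 = (-15)·4/2 = -30 kN
  R_B = wL/2 = (-15)·4/2 = -30 kN
Load 2 — point force P=13 kN at a=8/3 m (b=L-a=4/3):
  R_A = Pb/L = 13·(4/3)/4 = 13/3 kN
  R_B = Pa/L = 13·(8/3)/4 = 26/3 kN
Superposition: R_A = -77/3 kN, R_B = -64/3 kN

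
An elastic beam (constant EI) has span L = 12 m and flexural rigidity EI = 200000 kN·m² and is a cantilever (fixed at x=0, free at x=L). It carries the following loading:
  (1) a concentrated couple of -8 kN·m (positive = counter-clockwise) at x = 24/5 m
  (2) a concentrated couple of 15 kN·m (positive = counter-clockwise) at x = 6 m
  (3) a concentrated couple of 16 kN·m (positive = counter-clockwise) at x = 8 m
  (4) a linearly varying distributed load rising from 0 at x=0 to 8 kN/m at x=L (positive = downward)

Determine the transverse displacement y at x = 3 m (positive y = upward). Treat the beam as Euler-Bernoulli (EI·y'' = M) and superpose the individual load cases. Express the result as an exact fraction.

Load 1 — applied couple M₀=-8 kN·m at a=24/5 m (b=L-a=36/5):
  y_1 = M₀x²/(2EI)  [x≤a] = (-8)·3²/(2·200000) = -9/50000 m
Load 2 — applied couple M₀=15 kN·m at a=6 m (b=L-a=6):
  y_2 = M₀x²/(2EI)  [x≤a] = 15·3²/(2·200000) = 27/80000 m
Load 3 — applied couple M₀=16 kN·m at a=8 m (b=L-a=4):
  y_3 = M₀x²/(2EI)  [x≤a] = 16·3²/(2·200000) = 9/25000 m
Load 4 — triangular load w₀=8 kN/m (0→w₀ over full span):
  y_4 = (w₀Lx³/12-w₀L²x²/6-w₀x⁵/(120L))/EI = (8·12·3³/12-8·12²·3²/6-8·3⁵/(120·12))/200000 = -30267/4000000 m
Superposition: y = Σ y_i = -28197/4000000 m ≈ -0.007049 m

y(3) = -28197/4000000 m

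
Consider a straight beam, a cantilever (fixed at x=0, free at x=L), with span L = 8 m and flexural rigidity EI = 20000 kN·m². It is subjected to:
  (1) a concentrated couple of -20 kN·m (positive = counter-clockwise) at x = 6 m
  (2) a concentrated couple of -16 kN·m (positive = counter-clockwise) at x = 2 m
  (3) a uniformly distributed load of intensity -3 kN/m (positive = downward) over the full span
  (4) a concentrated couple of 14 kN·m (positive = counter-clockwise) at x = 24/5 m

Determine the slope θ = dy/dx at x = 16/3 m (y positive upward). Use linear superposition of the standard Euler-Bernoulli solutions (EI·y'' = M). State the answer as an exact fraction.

Load 1 — applied couple M₀=-20 kN·m at a=6 m (b=L-a=2):
  θ_1 = M₀x/EI  [x≤a] = (-20)·(16/3)/20000 = -2/375 rad
Load 2 — applied couple M₀=-16 kN·m at a=2 m (b=L-a=6):
  θ_2 = M₀a/EI  [x>a] = (-16)·2/20000 = -1/625 rad
Load 3 — uniform load w=-3 kN/m over full span:
  θ_3 = -wx(x²-3Lx+3L²)/(6EI) = -(-3)·(16/3)·((16/3)²-3·8·(16/3)+3·8²)/(6·20000) = 208/16875 rad
Load 4 — applied couple M₀=14 kN·m at a=24/5 m (b=L-a=16/5):
  θ_4 = M₀a/EI  [x>a] = 14·(24/5)/20000 = 21/6250 rad
Superposition: θ = Σ θ_i = 1477/168750 rad ≈ 0.008753 rad

θ(16/3) = 1477/168750 rad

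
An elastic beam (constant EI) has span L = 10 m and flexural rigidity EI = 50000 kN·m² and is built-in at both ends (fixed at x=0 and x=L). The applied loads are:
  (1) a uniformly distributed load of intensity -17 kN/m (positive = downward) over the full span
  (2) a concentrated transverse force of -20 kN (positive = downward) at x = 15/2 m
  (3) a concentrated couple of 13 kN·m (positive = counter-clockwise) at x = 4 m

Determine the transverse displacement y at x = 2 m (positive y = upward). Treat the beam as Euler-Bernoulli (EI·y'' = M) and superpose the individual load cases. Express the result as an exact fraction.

y(2) = 292939/75000000 m

Load 1 — uniform load w=-17 kN/m over full span:
  y_1 = -wx²(L-x)²/(24EI) = -(-17)·2²·(10-2)²/(24·50000) = 34/9375 m
Load 2 — point force P=-20 kN at a=15/2 m (b=L-a=5/2):
  y_2 = -Pb²x²(3aL-(3a+b)x)/(6L³EI)  [x≤a] = -(-20)·(5/2)²·2²·(3·(15/2)·10-(3·(15/2)+(5/2))·2)/(6·10³·50000) = 7/24000 m
Load 3 — applied couple M₀=13 kN·m at a=4 m (b=L-a=6):
  y_3 = (R_Ax³/6 - M_Ax²/2)/EI  [x≤a] with R_A=234/125, M_A=39/25 = ((234/125)·2³/6 - (39/25)·2²/2)/50000 = -39/3125000 m
Superposition: y = Σ y_i = 292939/75000000 m ≈ 0.003906 m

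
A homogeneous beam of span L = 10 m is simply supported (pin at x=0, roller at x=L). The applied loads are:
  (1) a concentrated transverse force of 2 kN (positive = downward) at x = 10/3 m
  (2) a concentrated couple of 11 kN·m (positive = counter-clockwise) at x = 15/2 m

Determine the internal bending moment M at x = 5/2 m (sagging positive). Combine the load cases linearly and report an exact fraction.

Load 1 — point force P=2 kN at a=10/3 m (b=L-a=20/3):
  M_1 = Pbx/L  [x≤a] = 2·(20/3)·(5/2)/10 = 10/3 kN·m
Load 2 — applied couple M₀=11 kN·m at a=15/2 m (b=L-a=5/2):
  M_2 = M₀x/L  [x≤a] = 11·(5/2)/10 = 11/4 kN·m
Superposition: M = Σ M_i = 73/12 kN·m ≈ 6.083333 kN·m

M(5/2) = 73/12 kN·m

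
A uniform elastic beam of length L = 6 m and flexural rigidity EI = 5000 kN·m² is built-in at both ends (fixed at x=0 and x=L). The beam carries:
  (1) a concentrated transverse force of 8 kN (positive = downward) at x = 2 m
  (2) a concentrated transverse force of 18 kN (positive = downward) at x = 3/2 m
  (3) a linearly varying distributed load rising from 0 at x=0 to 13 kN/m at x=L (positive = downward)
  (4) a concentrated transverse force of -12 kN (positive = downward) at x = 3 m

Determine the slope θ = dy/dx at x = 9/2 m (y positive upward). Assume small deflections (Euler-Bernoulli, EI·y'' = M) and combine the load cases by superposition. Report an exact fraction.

Load 1 — point force P=8 kN at a=2 m (b=L-a=4):
  θ_1 = Pa²(L-x)(2bL-(3b+a)(L-x))/(2L³EI)  [x>a] = 8·2²·(6-(9/2))·(2·4·6-(3·4+2)·(6-(9/2)))/(2·6³·5000) = 3/5000 rad
Load 2 — point force P=18 kN at a=3/2 m (b=L-a=9/2):
  θ_2 = Pa²(L-x)(2bL-(3b+a)(L-x))/(2L³EI)  [x>a] = 18·(3/2)²·(6-(9/2))·(2·(9/2)·6-(3·(9/2)+(3/2))·(6-(9/2)))/(2·6³·5000) = 567/640000 rad
Load 3 — triangular load w₀=13 kN/m (0→w₀ over full span):
  θ_3 = -w₀(2x(L-x)(L-2x)(x+2L)+x²(L-x)²)/(120LEI) = -13·(2·(9/2)·(6-(9/2))·(6-2·(9/2))·((9/2)+2·6)+(9/2)²·(6-(9/2))²)/(120·6·5000) = 14391/6400000 rad
Load 4 — point force P=-12 kN at a=3 m (b=L-a=3):
  θ_4 = Pa²(L-x)(2bL-(3b+a)(L-x))/(2L³EI)  [x>a] = (-12)·3²·(6-(9/2))·(2·3·6-(3·3+3)·(6-(9/2)))/(2·6³·5000) = -27/20000 rad
Superposition: θ = Σ θ_i = 15261/6400000 rad ≈ 0.002385 rad

θ(9/2) = 15261/6400000 rad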